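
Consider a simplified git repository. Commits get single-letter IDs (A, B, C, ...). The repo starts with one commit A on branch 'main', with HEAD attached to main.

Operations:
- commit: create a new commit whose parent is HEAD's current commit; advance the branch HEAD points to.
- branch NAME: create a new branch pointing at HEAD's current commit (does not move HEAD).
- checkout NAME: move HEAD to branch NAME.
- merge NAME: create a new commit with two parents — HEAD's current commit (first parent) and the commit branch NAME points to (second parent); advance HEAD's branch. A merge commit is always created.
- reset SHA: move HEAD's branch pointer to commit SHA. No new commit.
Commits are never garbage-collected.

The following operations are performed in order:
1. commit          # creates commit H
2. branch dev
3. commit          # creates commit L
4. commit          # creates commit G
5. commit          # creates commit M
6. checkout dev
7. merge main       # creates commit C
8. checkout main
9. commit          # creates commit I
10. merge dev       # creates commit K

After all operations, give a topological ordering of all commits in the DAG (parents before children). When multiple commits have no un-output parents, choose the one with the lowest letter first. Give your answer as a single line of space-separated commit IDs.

After op 1 (commit): HEAD=main@H [main=H]
After op 2 (branch): HEAD=main@H [dev=H main=H]
After op 3 (commit): HEAD=main@L [dev=H main=L]
After op 4 (commit): HEAD=main@G [dev=H main=G]
After op 5 (commit): HEAD=main@M [dev=H main=M]
After op 6 (checkout): HEAD=dev@H [dev=H main=M]
After op 7 (merge): HEAD=dev@C [dev=C main=M]
After op 8 (checkout): HEAD=main@M [dev=C main=M]
After op 9 (commit): HEAD=main@I [dev=C main=I]
After op 10 (merge): HEAD=main@K [dev=C main=K]
commit A: parents=[]
commit C: parents=['H', 'M']
commit G: parents=['L']
commit H: parents=['A']
commit I: parents=['M']
commit K: parents=['I', 'C']
commit L: parents=['H']
commit M: parents=['G']

Answer: A H L G M C I K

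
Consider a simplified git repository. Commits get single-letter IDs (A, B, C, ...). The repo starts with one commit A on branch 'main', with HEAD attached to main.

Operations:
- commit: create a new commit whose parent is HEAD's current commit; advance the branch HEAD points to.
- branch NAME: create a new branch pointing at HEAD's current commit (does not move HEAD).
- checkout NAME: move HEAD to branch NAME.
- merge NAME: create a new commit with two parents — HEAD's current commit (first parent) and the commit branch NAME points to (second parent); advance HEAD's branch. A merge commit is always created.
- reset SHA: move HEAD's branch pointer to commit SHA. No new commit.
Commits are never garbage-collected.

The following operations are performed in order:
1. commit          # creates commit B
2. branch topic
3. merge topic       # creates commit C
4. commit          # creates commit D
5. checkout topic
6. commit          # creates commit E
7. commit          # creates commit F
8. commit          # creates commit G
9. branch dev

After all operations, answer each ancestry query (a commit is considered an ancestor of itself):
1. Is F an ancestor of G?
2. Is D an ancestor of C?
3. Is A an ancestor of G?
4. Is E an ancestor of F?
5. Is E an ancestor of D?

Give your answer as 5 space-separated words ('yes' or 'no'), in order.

Answer: yes no yes yes no

Derivation:
After op 1 (commit): HEAD=main@B [main=B]
After op 2 (branch): HEAD=main@B [main=B topic=B]
After op 3 (merge): HEAD=main@C [main=C topic=B]
After op 4 (commit): HEAD=main@D [main=D topic=B]
After op 5 (checkout): HEAD=topic@B [main=D topic=B]
After op 6 (commit): HEAD=topic@E [main=D topic=E]
After op 7 (commit): HEAD=topic@F [main=D topic=F]
After op 8 (commit): HEAD=topic@G [main=D topic=G]
After op 9 (branch): HEAD=topic@G [dev=G main=D topic=G]
ancestors(G) = {A,B,E,F,G}; F in? yes
ancestors(C) = {A,B,C}; D in? no
ancestors(G) = {A,B,E,F,G}; A in? yes
ancestors(F) = {A,B,E,F}; E in? yes
ancestors(D) = {A,B,C,D}; E in? no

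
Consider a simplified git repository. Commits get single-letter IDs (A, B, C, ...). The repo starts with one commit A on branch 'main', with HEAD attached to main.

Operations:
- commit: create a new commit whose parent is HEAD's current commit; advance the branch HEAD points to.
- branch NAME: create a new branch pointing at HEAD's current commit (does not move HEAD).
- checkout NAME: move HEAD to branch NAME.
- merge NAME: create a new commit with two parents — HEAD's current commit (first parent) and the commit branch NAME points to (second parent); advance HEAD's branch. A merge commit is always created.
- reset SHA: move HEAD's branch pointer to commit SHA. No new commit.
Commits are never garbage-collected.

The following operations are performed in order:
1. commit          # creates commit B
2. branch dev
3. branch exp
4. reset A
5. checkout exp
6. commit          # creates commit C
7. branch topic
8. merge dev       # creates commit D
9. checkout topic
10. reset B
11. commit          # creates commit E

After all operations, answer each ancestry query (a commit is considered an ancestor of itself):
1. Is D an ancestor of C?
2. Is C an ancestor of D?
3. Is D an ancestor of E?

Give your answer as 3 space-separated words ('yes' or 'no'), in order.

After op 1 (commit): HEAD=main@B [main=B]
After op 2 (branch): HEAD=main@B [dev=B main=B]
After op 3 (branch): HEAD=main@B [dev=B exp=B main=B]
After op 4 (reset): HEAD=main@A [dev=B exp=B main=A]
After op 5 (checkout): HEAD=exp@B [dev=B exp=B main=A]
After op 6 (commit): HEAD=exp@C [dev=B exp=C main=A]
After op 7 (branch): HEAD=exp@C [dev=B exp=C main=A topic=C]
After op 8 (merge): HEAD=exp@D [dev=B exp=D main=A topic=C]
After op 9 (checkout): HEAD=topic@C [dev=B exp=D main=A topic=C]
After op 10 (reset): HEAD=topic@B [dev=B exp=D main=A topic=B]
After op 11 (commit): HEAD=topic@E [dev=B exp=D main=A topic=E]
ancestors(C) = {A,B,C}; D in? no
ancestors(D) = {A,B,C,D}; C in? yes
ancestors(E) = {A,B,E}; D in? no

Answer: no yes no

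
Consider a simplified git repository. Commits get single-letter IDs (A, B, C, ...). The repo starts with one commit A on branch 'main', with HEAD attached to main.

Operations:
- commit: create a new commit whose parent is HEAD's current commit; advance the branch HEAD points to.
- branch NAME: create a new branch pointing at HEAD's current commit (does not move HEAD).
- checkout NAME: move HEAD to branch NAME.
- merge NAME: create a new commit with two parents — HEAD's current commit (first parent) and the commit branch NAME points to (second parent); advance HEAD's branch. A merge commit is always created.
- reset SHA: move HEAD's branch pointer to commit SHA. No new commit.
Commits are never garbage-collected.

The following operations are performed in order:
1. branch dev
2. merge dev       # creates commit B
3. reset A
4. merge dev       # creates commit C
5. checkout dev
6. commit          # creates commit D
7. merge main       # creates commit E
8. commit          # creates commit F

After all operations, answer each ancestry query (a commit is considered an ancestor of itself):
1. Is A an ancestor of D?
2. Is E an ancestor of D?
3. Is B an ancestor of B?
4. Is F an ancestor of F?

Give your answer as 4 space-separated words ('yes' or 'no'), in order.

After op 1 (branch): HEAD=main@A [dev=A main=A]
After op 2 (merge): HEAD=main@B [dev=A main=B]
After op 3 (reset): HEAD=main@A [dev=A main=A]
After op 4 (merge): HEAD=main@C [dev=A main=C]
After op 5 (checkout): HEAD=dev@A [dev=A main=C]
After op 6 (commit): HEAD=dev@D [dev=D main=C]
After op 7 (merge): HEAD=dev@E [dev=E main=C]
After op 8 (commit): HEAD=dev@F [dev=F main=C]
ancestors(D) = {A,D}; A in? yes
ancestors(D) = {A,D}; E in? no
ancestors(B) = {A,B}; B in? yes
ancestors(F) = {A,C,D,E,F}; F in? yes

Answer: yes no yes yes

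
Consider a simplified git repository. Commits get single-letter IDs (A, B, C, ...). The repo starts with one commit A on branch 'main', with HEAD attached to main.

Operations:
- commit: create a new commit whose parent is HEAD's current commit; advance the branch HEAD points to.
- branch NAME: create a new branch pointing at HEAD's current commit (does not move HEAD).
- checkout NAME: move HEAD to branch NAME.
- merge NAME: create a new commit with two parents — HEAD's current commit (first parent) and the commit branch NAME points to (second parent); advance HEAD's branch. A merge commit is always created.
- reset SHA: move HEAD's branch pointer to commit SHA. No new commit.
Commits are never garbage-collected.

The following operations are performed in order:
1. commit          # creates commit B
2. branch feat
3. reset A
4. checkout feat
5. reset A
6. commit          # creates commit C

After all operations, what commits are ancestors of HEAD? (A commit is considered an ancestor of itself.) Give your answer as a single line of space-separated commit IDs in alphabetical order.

Answer: A C

Derivation:
After op 1 (commit): HEAD=main@B [main=B]
After op 2 (branch): HEAD=main@B [feat=B main=B]
After op 3 (reset): HEAD=main@A [feat=B main=A]
After op 4 (checkout): HEAD=feat@B [feat=B main=A]
After op 5 (reset): HEAD=feat@A [feat=A main=A]
After op 6 (commit): HEAD=feat@C [feat=C main=A]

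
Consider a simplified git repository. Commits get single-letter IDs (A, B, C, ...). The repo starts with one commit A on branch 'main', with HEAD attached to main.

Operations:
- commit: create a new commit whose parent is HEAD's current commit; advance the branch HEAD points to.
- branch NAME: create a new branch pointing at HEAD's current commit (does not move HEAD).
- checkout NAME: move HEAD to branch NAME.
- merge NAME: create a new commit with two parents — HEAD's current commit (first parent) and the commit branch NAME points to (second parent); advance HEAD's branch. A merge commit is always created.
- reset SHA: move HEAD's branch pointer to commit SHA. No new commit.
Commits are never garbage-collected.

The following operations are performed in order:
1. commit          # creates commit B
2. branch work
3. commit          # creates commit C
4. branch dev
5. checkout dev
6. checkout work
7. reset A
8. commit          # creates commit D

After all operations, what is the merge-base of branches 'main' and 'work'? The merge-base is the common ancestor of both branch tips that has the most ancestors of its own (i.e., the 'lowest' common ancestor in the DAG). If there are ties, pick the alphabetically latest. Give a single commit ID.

After op 1 (commit): HEAD=main@B [main=B]
After op 2 (branch): HEAD=main@B [main=B work=B]
After op 3 (commit): HEAD=main@C [main=C work=B]
After op 4 (branch): HEAD=main@C [dev=C main=C work=B]
After op 5 (checkout): HEAD=dev@C [dev=C main=C work=B]
After op 6 (checkout): HEAD=work@B [dev=C main=C work=B]
After op 7 (reset): HEAD=work@A [dev=C main=C work=A]
After op 8 (commit): HEAD=work@D [dev=C main=C work=D]
ancestors(main=C): ['A', 'B', 'C']
ancestors(work=D): ['A', 'D']
common: ['A']

Answer: A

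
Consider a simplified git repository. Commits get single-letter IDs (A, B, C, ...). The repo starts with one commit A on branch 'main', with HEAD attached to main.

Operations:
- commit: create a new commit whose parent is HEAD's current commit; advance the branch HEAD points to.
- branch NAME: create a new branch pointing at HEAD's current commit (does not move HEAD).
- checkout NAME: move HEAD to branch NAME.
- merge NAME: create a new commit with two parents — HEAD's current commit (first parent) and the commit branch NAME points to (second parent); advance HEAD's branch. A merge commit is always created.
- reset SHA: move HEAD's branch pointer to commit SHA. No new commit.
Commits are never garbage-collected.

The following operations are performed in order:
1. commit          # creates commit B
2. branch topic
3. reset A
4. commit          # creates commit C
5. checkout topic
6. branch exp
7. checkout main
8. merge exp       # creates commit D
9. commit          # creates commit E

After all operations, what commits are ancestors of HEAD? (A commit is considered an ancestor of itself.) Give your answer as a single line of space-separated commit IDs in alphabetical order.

After op 1 (commit): HEAD=main@B [main=B]
After op 2 (branch): HEAD=main@B [main=B topic=B]
After op 3 (reset): HEAD=main@A [main=A topic=B]
After op 4 (commit): HEAD=main@C [main=C topic=B]
After op 5 (checkout): HEAD=topic@B [main=C topic=B]
After op 6 (branch): HEAD=topic@B [exp=B main=C topic=B]
After op 7 (checkout): HEAD=main@C [exp=B main=C topic=B]
After op 8 (merge): HEAD=main@D [exp=B main=D topic=B]
After op 9 (commit): HEAD=main@E [exp=B main=E topic=B]

Answer: A B C D E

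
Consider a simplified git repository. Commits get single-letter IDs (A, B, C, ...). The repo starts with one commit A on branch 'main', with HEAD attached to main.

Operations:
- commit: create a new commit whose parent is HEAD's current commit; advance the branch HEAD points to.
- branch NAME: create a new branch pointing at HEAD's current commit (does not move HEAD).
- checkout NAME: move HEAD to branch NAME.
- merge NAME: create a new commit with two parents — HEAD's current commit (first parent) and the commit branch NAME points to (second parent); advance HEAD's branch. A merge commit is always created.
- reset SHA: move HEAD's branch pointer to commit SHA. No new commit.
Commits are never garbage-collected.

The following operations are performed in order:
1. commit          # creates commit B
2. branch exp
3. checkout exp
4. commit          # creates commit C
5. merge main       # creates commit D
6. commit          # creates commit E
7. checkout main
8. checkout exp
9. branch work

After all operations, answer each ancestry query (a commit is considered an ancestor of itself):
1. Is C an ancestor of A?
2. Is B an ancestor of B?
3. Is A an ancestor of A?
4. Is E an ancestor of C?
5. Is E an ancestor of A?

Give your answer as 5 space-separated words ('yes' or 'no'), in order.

Answer: no yes yes no no

Derivation:
After op 1 (commit): HEAD=main@B [main=B]
After op 2 (branch): HEAD=main@B [exp=B main=B]
After op 3 (checkout): HEAD=exp@B [exp=B main=B]
After op 4 (commit): HEAD=exp@C [exp=C main=B]
After op 5 (merge): HEAD=exp@D [exp=D main=B]
After op 6 (commit): HEAD=exp@E [exp=E main=B]
After op 7 (checkout): HEAD=main@B [exp=E main=B]
After op 8 (checkout): HEAD=exp@E [exp=E main=B]
After op 9 (branch): HEAD=exp@E [exp=E main=B work=E]
ancestors(A) = {A}; C in? no
ancestors(B) = {A,B}; B in? yes
ancestors(A) = {A}; A in? yes
ancestors(C) = {A,B,C}; E in? no
ancestors(A) = {A}; E in? no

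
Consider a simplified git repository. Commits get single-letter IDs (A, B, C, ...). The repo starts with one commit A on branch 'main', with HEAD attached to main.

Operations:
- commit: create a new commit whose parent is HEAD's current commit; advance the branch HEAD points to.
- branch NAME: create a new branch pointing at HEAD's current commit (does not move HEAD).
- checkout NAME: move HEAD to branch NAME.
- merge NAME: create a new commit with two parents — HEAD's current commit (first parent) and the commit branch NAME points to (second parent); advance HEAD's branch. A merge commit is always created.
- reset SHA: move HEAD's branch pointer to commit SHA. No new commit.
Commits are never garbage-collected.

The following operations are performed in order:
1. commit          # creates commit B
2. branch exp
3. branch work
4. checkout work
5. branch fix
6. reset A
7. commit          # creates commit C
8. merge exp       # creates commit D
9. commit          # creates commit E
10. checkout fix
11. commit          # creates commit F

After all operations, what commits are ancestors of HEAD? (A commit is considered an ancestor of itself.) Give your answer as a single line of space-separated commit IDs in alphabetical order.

Answer: A B F

Derivation:
After op 1 (commit): HEAD=main@B [main=B]
After op 2 (branch): HEAD=main@B [exp=B main=B]
After op 3 (branch): HEAD=main@B [exp=B main=B work=B]
After op 4 (checkout): HEAD=work@B [exp=B main=B work=B]
After op 5 (branch): HEAD=work@B [exp=B fix=B main=B work=B]
After op 6 (reset): HEAD=work@A [exp=B fix=B main=B work=A]
After op 7 (commit): HEAD=work@C [exp=B fix=B main=B work=C]
After op 8 (merge): HEAD=work@D [exp=B fix=B main=B work=D]
After op 9 (commit): HEAD=work@E [exp=B fix=B main=B work=E]
After op 10 (checkout): HEAD=fix@B [exp=B fix=B main=B work=E]
After op 11 (commit): HEAD=fix@F [exp=B fix=F main=B work=E]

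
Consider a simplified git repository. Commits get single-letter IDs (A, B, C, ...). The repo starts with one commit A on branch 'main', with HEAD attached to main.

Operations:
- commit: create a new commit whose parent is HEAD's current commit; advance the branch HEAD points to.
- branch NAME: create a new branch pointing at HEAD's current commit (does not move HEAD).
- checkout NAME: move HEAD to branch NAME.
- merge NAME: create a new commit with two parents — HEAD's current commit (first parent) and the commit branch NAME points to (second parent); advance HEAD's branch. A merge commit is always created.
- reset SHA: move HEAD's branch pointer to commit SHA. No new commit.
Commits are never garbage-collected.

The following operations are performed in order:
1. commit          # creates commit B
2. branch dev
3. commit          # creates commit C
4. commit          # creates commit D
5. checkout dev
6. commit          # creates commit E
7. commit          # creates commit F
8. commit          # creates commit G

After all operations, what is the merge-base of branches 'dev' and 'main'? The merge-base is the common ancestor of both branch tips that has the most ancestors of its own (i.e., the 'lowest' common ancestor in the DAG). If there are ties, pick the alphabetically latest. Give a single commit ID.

Answer: B

Derivation:
After op 1 (commit): HEAD=main@B [main=B]
After op 2 (branch): HEAD=main@B [dev=B main=B]
After op 3 (commit): HEAD=main@C [dev=B main=C]
After op 4 (commit): HEAD=main@D [dev=B main=D]
After op 5 (checkout): HEAD=dev@B [dev=B main=D]
After op 6 (commit): HEAD=dev@E [dev=E main=D]
After op 7 (commit): HEAD=dev@F [dev=F main=D]
After op 8 (commit): HEAD=dev@G [dev=G main=D]
ancestors(dev=G): ['A', 'B', 'E', 'F', 'G']
ancestors(main=D): ['A', 'B', 'C', 'D']
common: ['A', 'B']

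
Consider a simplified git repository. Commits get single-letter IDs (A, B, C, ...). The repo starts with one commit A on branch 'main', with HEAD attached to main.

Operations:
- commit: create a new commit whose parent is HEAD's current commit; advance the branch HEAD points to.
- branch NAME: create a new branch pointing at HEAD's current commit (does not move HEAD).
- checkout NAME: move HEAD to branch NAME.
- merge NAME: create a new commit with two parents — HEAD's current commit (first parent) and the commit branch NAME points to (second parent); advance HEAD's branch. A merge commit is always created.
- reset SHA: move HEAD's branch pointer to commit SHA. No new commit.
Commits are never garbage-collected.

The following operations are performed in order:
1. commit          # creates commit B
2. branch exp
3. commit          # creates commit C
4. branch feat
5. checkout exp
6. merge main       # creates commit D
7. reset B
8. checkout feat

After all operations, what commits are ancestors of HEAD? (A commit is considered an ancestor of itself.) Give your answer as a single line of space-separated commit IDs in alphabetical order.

After op 1 (commit): HEAD=main@B [main=B]
After op 2 (branch): HEAD=main@B [exp=B main=B]
After op 3 (commit): HEAD=main@C [exp=B main=C]
After op 4 (branch): HEAD=main@C [exp=B feat=C main=C]
After op 5 (checkout): HEAD=exp@B [exp=B feat=C main=C]
After op 6 (merge): HEAD=exp@D [exp=D feat=C main=C]
After op 7 (reset): HEAD=exp@B [exp=B feat=C main=C]
After op 8 (checkout): HEAD=feat@C [exp=B feat=C main=C]

Answer: A B C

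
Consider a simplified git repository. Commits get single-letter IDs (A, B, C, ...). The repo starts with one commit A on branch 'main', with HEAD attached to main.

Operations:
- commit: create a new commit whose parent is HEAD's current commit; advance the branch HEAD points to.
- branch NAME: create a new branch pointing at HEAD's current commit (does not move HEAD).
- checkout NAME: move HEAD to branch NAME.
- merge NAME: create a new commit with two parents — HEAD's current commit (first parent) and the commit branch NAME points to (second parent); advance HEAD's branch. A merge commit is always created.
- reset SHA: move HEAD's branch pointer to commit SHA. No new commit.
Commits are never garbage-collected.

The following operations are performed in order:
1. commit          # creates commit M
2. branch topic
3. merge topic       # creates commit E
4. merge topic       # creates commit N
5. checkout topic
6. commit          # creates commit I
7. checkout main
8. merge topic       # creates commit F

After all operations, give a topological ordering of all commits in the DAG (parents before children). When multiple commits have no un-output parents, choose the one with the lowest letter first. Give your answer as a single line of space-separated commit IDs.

After op 1 (commit): HEAD=main@M [main=M]
After op 2 (branch): HEAD=main@M [main=M topic=M]
After op 3 (merge): HEAD=main@E [main=E topic=M]
After op 4 (merge): HEAD=main@N [main=N topic=M]
After op 5 (checkout): HEAD=topic@M [main=N topic=M]
After op 6 (commit): HEAD=topic@I [main=N topic=I]
After op 7 (checkout): HEAD=main@N [main=N topic=I]
After op 8 (merge): HEAD=main@F [main=F topic=I]
commit A: parents=[]
commit E: parents=['M', 'M']
commit F: parents=['N', 'I']
commit I: parents=['M']
commit M: parents=['A']
commit N: parents=['E', 'M']

Answer: A M E I N F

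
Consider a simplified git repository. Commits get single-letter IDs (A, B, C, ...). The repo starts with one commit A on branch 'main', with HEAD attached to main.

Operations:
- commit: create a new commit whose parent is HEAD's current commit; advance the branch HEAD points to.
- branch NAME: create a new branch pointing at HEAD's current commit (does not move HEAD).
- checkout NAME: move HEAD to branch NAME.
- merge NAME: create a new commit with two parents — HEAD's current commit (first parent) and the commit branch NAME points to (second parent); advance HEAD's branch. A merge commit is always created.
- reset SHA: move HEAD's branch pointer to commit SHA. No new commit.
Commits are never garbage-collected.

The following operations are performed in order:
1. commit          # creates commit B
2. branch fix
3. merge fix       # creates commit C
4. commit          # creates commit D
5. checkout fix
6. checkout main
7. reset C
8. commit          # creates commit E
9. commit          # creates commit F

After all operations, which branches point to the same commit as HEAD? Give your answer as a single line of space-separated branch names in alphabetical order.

After op 1 (commit): HEAD=main@B [main=B]
After op 2 (branch): HEAD=main@B [fix=B main=B]
After op 3 (merge): HEAD=main@C [fix=B main=C]
After op 4 (commit): HEAD=main@D [fix=B main=D]
After op 5 (checkout): HEAD=fix@B [fix=B main=D]
After op 6 (checkout): HEAD=main@D [fix=B main=D]
After op 7 (reset): HEAD=main@C [fix=B main=C]
After op 8 (commit): HEAD=main@E [fix=B main=E]
After op 9 (commit): HEAD=main@F [fix=B main=F]

Answer: main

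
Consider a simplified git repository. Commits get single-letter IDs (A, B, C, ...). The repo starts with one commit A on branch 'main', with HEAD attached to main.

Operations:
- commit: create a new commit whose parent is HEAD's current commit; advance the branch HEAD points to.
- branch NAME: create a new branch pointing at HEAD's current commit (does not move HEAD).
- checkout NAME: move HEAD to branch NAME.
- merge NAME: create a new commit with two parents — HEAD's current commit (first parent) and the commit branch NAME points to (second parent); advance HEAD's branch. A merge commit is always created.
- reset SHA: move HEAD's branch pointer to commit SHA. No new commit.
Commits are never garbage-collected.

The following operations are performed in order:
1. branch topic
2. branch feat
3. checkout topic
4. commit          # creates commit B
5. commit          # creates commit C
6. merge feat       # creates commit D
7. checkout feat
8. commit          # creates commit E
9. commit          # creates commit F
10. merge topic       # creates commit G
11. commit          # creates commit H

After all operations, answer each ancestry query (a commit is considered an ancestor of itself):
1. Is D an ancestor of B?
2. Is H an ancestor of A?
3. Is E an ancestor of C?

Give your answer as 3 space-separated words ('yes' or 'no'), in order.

After op 1 (branch): HEAD=main@A [main=A topic=A]
After op 2 (branch): HEAD=main@A [feat=A main=A topic=A]
After op 3 (checkout): HEAD=topic@A [feat=A main=A topic=A]
After op 4 (commit): HEAD=topic@B [feat=A main=A topic=B]
After op 5 (commit): HEAD=topic@C [feat=A main=A topic=C]
After op 6 (merge): HEAD=topic@D [feat=A main=A topic=D]
After op 7 (checkout): HEAD=feat@A [feat=A main=A topic=D]
After op 8 (commit): HEAD=feat@E [feat=E main=A topic=D]
After op 9 (commit): HEAD=feat@F [feat=F main=A topic=D]
After op 10 (merge): HEAD=feat@G [feat=G main=A topic=D]
After op 11 (commit): HEAD=feat@H [feat=H main=A topic=D]
ancestors(B) = {A,B}; D in? no
ancestors(A) = {A}; H in? no
ancestors(C) = {A,B,C}; E in? no

Answer: no no no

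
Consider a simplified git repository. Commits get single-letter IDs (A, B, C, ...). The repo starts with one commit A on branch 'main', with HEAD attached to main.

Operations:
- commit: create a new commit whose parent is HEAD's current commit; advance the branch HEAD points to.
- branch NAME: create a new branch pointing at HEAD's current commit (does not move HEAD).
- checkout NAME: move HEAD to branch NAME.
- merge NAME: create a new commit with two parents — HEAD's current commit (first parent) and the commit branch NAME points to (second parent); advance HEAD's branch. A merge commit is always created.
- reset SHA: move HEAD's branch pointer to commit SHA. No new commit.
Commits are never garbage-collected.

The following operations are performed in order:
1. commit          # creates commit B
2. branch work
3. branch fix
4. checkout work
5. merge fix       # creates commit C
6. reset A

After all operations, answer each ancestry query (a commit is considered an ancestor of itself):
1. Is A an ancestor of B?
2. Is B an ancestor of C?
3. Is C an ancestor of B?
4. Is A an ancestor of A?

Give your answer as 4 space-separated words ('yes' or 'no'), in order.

After op 1 (commit): HEAD=main@B [main=B]
After op 2 (branch): HEAD=main@B [main=B work=B]
After op 3 (branch): HEAD=main@B [fix=B main=B work=B]
After op 4 (checkout): HEAD=work@B [fix=B main=B work=B]
After op 5 (merge): HEAD=work@C [fix=B main=B work=C]
After op 6 (reset): HEAD=work@A [fix=B main=B work=A]
ancestors(B) = {A,B}; A in? yes
ancestors(C) = {A,B,C}; B in? yes
ancestors(B) = {A,B}; C in? no
ancestors(A) = {A}; A in? yes

Answer: yes yes no yes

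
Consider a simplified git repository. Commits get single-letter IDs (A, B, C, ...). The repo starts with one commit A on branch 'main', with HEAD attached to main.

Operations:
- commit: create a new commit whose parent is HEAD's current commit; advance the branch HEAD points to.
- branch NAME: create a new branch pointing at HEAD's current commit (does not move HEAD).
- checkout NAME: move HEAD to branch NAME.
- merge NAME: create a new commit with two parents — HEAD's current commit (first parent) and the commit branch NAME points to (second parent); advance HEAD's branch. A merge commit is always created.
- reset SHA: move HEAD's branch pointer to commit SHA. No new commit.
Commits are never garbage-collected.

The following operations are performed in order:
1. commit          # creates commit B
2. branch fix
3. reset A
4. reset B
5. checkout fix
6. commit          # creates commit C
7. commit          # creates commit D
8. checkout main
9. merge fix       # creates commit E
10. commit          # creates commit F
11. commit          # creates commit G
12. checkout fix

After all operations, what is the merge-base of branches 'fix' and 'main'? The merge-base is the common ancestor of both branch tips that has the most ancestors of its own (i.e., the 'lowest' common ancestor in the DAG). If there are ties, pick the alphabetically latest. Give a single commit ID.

Answer: D

Derivation:
After op 1 (commit): HEAD=main@B [main=B]
After op 2 (branch): HEAD=main@B [fix=B main=B]
After op 3 (reset): HEAD=main@A [fix=B main=A]
After op 4 (reset): HEAD=main@B [fix=B main=B]
After op 5 (checkout): HEAD=fix@B [fix=B main=B]
After op 6 (commit): HEAD=fix@C [fix=C main=B]
After op 7 (commit): HEAD=fix@D [fix=D main=B]
After op 8 (checkout): HEAD=main@B [fix=D main=B]
After op 9 (merge): HEAD=main@E [fix=D main=E]
After op 10 (commit): HEAD=main@F [fix=D main=F]
After op 11 (commit): HEAD=main@G [fix=D main=G]
After op 12 (checkout): HEAD=fix@D [fix=D main=G]
ancestors(fix=D): ['A', 'B', 'C', 'D']
ancestors(main=G): ['A', 'B', 'C', 'D', 'E', 'F', 'G']
common: ['A', 'B', 'C', 'D']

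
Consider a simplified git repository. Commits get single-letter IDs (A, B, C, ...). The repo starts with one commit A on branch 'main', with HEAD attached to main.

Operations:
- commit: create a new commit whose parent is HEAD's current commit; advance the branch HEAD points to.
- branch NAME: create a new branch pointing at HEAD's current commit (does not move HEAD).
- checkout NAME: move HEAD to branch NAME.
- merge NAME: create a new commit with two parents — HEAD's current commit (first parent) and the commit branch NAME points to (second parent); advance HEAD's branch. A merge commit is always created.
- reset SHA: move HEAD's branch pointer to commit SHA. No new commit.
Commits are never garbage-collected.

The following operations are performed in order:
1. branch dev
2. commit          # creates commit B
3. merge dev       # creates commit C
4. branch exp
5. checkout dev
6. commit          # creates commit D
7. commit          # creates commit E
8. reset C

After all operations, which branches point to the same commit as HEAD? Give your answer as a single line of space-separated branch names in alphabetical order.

After op 1 (branch): HEAD=main@A [dev=A main=A]
After op 2 (commit): HEAD=main@B [dev=A main=B]
After op 3 (merge): HEAD=main@C [dev=A main=C]
After op 4 (branch): HEAD=main@C [dev=A exp=C main=C]
After op 5 (checkout): HEAD=dev@A [dev=A exp=C main=C]
After op 6 (commit): HEAD=dev@D [dev=D exp=C main=C]
After op 7 (commit): HEAD=dev@E [dev=E exp=C main=C]
After op 8 (reset): HEAD=dev@C [dev=C exp=C main=C]

Answer: dev exp main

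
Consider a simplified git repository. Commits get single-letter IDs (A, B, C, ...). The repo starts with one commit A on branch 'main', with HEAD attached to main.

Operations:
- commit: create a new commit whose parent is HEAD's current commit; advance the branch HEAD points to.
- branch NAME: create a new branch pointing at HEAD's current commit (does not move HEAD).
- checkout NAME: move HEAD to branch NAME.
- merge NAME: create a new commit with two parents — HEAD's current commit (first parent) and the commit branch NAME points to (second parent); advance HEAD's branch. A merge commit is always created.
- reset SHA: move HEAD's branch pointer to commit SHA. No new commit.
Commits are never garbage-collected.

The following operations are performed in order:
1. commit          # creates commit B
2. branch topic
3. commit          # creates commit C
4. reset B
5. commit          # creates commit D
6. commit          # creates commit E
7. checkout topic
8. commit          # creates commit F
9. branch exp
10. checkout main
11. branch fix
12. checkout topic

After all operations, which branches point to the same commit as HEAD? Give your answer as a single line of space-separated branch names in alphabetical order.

After op 1 (commit): HEAD=main@B [main=B]
After op 2 (branch): HEAD=main@B [main=B topic=B]
After op 3 (commit): HEAD=main@C [main=C topic=B]
After op 4 (reset): HEAD=main@B [main=B topic=B]
After op 5 (commit): HEAD=main@D [main=D topic=B]
After op 6 (commit): HEAD=main@E [main=E topic=B]
After op 7 (checkout): HEAD=topic@B [main=E topic=B]
After op 8 (commit): HEAD=topic@F [main=E topic=F]
After op 9 (branch): HEAD=topic@F [exp=F main=E topic=F]
After op 10 (checkout): HEAD=main@E [exp=F main=E topic=F]
After op 11 (branch): HEAD=main@E [exp=F fix=E main=E topic=F]
After op 12 (checkout): HEAD=topic@F [exp=F fix=E main=E topic=F]

Answer: exp topic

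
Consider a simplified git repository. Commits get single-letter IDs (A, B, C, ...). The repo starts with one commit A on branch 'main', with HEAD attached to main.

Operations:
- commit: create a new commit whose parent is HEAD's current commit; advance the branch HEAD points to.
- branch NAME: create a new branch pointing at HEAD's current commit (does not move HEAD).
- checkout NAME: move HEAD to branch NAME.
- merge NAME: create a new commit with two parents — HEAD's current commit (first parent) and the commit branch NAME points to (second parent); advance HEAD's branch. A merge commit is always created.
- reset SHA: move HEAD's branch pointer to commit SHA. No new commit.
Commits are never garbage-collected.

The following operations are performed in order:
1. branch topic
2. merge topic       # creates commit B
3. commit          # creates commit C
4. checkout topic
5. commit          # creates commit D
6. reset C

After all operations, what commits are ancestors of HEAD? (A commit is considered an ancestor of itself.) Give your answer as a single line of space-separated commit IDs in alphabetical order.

After op 1 (branch): HEAD=main@A [main=A topic=A]
After op 2 (merge): HEAD=main@B [main=B topic=A]
After op 3 (commit): HEAD=main@C [main=C topic=A]
After op 4 (checkout): HEAD=topic@A [main=C topic=A]
After op 5 (commit): HEAD=topic@D [main=C topic=D]
After op 6 (reset): HEAD=topic@C [main=C topic=C]

Answer: A B C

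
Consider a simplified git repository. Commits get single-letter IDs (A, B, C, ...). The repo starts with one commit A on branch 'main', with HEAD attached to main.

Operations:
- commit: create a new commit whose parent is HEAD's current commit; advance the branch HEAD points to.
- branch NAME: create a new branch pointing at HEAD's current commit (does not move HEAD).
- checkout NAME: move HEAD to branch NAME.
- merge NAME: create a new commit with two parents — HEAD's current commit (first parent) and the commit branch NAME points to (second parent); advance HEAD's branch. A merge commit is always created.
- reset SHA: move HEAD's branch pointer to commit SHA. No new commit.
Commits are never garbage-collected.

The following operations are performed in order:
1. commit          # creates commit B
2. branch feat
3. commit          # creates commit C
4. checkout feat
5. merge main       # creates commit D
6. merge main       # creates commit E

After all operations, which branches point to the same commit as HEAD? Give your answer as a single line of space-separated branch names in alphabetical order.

Answer: feat

Derivation:
After op 1 (commit): HEAD=main@B [main=B]
After op 2 (branch): HEAD=main@B [feat=B main=B]
After op 3 (commit): HEAD=main@C [feat=B main=C]
After op 4 (checkout): HEAD=feat@B [feat=B main=C]
After op 5 (merge): HEAD=feat@D [feat=D main=C]
After op 6 (merge): HEAD=feat@E [feat=E main=C]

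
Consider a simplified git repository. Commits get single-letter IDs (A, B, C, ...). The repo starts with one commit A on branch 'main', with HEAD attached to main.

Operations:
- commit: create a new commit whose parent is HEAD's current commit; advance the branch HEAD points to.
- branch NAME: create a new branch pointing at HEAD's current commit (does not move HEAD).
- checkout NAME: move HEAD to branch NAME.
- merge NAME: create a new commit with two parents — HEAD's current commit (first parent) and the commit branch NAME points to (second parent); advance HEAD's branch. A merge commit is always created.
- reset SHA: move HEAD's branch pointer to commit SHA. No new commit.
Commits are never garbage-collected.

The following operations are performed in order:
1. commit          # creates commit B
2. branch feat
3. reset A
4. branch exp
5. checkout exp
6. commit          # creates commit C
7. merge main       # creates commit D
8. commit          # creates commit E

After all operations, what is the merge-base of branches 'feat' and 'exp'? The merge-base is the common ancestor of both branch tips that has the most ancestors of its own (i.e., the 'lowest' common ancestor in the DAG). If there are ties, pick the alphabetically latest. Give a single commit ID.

Answer: A

Derivation:
After op 1 (commit): HEAD=main@B [main=B]
After op 2 (branch): HEAD=main@B [feat=B main=B]
After op 3 (reset): HEAD=main@A [feat=B main=A]
After op 4 (branch): HEAD=main@A [exp=A feat=B main=A]
After op 5 (checkout): HEAD=exp@A [exp=A feat=B main=A]
After op 6 (commit): HEAD=exp@C [exp=C feat=B main=A]
After op 7 (merge): HEAD=exp@D [exp=D feat=B main=A]
After op 8 (commit): HEAD=exp@E [exp=E feat=B main=A]
ancestors(feat=B): ['A', 'B']
ancestors(exp=E): ['A', 'C', 'D', 'E']
common: ['A']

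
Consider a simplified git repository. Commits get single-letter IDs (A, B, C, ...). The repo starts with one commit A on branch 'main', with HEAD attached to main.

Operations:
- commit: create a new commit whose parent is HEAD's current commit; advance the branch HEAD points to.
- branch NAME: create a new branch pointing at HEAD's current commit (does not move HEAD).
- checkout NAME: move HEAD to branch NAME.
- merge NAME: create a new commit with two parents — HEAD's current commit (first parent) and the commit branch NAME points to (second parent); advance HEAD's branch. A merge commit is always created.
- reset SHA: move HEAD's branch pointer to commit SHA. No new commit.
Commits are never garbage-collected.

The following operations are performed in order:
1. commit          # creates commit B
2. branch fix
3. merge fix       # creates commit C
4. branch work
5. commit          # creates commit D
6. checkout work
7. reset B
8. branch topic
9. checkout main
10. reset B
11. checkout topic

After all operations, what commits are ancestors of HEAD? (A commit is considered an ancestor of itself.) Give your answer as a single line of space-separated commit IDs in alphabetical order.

Answer: A B

Derivation:
After op 1 (commit): HEAD=main@B [main=B]
After op 2 (branch): HEAD=main@B [fix=B main=B]
After op 3 (merge): HEAD=main@C [fix=B main=C]
After op 4 (branch): HEAD=main@C [fix=B main=C work=C]
After op 5 (commit): HEAD=main@D [fix=B main=D work=C]
After op 6 (checkout): HEAD=work@C [fix=B main=D work=C]
After op 7 (reset): HEAD=work@B [fix=B main=D work=B]
After op 8 (branch): HEAD=work@B [fix=B main=D topic=B work=B]
After op 9 (checkout): HEAD=main@D [fix=B main=D topic=B work=B]
After op 10 (reset): HEAD=main@B [fix=B main=B topic=B work=B]
After op 11 (checkout): HEAD=topic@B [fix=B main=B topic=B work=B]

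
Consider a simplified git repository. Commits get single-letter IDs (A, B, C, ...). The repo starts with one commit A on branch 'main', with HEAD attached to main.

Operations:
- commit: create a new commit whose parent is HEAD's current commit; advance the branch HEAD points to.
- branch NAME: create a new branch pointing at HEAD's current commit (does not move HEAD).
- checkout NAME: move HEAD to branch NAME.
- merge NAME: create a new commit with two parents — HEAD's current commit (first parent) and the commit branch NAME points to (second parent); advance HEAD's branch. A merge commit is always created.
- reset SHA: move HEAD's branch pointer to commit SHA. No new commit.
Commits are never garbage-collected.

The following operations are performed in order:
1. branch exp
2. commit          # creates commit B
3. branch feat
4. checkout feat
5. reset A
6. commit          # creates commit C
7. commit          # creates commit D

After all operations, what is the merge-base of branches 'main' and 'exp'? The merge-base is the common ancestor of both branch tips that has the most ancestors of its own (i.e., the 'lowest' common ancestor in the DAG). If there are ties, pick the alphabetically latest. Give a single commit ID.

Answer: A

Derivation:
After op 1 (branch): HEAD=main@A [exp=A main=A]
After op 2 (commit): HEAD=main@B [exp=A main=B]
After op 3 (branch): HEAD=main@B [exp=A feat=B main=B]
After op 4 (checkout): HEAD=feat@B [exp=A feat=B main=B]
After op 5 (reset): HEAD=feat@A [exp=A feat=A main=B]
After op 6 (commit): HEAD=feat@C [exp=A feat=C main=B]
After op 7 (commit): HEAD=feat@D [exp=A feat=D main=B]
ancestors(main=B): ['A', 'B']
ancestors(exp=A): ['A']
common: ['A']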